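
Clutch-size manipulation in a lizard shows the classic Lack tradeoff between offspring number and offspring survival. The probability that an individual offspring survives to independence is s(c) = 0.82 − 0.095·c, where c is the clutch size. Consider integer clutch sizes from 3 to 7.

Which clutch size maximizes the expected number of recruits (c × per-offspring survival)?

Expected recruits = c × s(c):
  c=3: 3 × 0.535 = 1.605
  c=4: 4 × 0.440 = 1.760
  c=5: 5 × 0.345 = 1.725
  c=6: 6 × 0.250 = 1.500
  c=7: 7 × 0.155 = 1.085
Maximum at c = 4 (1.760 recruits).

4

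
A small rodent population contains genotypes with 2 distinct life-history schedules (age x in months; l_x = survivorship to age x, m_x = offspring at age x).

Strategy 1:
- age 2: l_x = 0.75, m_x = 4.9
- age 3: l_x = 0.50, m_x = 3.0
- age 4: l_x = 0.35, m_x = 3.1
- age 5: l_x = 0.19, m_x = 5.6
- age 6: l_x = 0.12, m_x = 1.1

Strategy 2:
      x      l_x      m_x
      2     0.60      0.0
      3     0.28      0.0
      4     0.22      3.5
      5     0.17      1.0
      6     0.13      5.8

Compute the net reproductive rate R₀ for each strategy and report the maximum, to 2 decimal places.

7.46

Strategy 1: R₀ = 0.75×4.9 + 0.50×3.0 + 0.35×3.1 + 0.19×5.6 + 0.12×1.1 = 7.4560
Strategy 2: R₀ = 0.60×0.0 + 0.28×0.0 + 0.22×3.5 + 0.17×1.0 + 0.13×5.8 = 1.6940
Highest R₀: strategy 1 with 7.4560.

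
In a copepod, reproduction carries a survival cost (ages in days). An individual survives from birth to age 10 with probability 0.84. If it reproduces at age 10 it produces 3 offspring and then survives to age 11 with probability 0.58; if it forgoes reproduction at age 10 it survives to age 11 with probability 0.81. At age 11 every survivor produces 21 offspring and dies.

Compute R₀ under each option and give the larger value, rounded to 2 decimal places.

14.29

breed at age 10: R₀ = 0.84 × (3 + 0.58 × 21) = 0.84 × 15.1800 = 12.7512
delay to age 11: R₀ = 0.84 × (0.81 × 21) = 0.84 × 17.0100 = 14.2884
Higher: delay to age 11 (14.2884).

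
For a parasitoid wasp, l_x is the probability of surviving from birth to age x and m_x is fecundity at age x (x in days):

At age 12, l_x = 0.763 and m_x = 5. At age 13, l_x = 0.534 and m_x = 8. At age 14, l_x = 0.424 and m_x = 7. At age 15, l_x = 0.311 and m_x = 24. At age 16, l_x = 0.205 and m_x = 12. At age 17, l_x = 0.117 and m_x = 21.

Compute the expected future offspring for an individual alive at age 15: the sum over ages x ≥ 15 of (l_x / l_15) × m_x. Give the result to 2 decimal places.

39.81

l_15 = 0.311. Conditional survival from age 15 to x is l_x / l_15.
  x=15: (0.311/0.311) × 24 = 24.0000
  x=16: (0.205/0.311) × 12 = 7.9100
  x=17: (0.117/0.311) × 21 = 7.9003
Sum = 24.0000 + 7.9100 + 7.9003 = 39.8103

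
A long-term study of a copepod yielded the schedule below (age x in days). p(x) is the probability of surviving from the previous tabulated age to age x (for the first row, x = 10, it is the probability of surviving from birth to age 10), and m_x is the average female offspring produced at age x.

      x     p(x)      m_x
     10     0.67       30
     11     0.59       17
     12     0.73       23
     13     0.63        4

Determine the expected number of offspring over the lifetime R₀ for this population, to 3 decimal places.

34.184

Survivorship from birth: l_x = p_10·p_11·…·p_x.
  l_10 = 0.67000
  l_11 = 0.39530
  l_12 = 0.28857
  l_13 = 0.18180
R₀ = Σ l_x m_x:
  age 10: 0.67000 × 30 = 20.1000
  age 11: 0.39530 × 17 = 6.7201
  age 12: 0.28857 × 23 = 6.6371
  age 13: 0.18180 × 4 = 0.7272
R₀ = 20.1000 + 6.7201 + 6.6371 + 0.7272 = 34.1844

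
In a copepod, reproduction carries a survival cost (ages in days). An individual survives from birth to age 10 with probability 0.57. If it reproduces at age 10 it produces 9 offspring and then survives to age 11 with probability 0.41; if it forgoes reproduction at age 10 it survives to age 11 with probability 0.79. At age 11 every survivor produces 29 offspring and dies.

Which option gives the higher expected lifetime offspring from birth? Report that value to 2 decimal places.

13.06

breed at age 10: R₀ = 0.57 × (9 + 0.41 × 29) = 0.57 × 20.8900 = 11.9073
delay to age 11: R₀ = 0.57 × (0.79 × 29) = 0.57 × 22.9100 = 13.0587
Higher: delay to age 11 (13.0587).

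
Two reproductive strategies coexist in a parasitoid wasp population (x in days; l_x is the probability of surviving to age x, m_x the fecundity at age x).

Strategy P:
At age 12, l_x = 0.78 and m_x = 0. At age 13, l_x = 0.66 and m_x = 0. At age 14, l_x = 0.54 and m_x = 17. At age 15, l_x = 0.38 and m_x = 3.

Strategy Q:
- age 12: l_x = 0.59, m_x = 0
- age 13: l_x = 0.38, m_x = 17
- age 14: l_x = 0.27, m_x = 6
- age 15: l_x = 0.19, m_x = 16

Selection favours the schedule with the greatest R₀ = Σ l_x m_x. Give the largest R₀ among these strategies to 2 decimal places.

Strategy P: R₀ = 0.78×0 + 0.66×0 + 0.54×17 + 0.38×3 = 10.3200
Strategy Q: R₀ = 0.59×0 + 0.38×17 + 0.27×6 + 0.19×16 = 11.1200
Highest R₀: strategy Q with 11.1200.

11.12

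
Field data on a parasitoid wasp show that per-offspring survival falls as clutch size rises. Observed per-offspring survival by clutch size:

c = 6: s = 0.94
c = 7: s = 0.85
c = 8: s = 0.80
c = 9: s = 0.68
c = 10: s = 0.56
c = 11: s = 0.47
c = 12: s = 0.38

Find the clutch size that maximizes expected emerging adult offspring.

8

Expected emerging adult offspring = c × s(c):
  c=6: 6 × 0.94 = 5.640
  c=7: 7 × 0.85 = 5.950
  c=8: 8 × 0.80 = 6.400
  c=9: 9 × 0.68 = 6.120
  c=10: 10 × 0.56 = 5.600
  c=11: 11 × 0.47 = 5.170
  c=12: 12 × 0.38 = 4.560
Maximum at c = 8 (6.400 emerging adult offspring).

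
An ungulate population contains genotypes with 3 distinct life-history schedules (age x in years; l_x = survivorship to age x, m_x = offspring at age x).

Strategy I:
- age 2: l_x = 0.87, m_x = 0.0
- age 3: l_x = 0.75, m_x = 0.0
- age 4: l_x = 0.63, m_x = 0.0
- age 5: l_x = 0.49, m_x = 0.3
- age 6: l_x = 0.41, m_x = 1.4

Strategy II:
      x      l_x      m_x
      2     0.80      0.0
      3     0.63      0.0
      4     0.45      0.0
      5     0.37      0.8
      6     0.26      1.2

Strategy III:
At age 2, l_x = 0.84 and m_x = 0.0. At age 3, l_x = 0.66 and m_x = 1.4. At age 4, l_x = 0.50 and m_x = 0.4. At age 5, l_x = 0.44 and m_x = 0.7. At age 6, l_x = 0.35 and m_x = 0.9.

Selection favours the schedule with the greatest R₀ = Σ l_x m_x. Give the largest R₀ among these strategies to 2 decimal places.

1.75

Strategy I: R₀ = 0.87×0.0 + 0.75×0.0 + 0.63×0.0 + 0.49×0.3 + 0.41×1.4 = 0.7210
Strategy II: R₀ = 0.80×0.0 + 0.63×0.0 + 0.45×0.0 + 0.37×0.8 + 0.26×1.2 = 0.6080
Strategy III: R₀ = 0.84×0.0 + 0.66×1.4 + 0.50×0.4 + 0.44×0.7 + 0.35×0.9 = 1.7470
Highest R₀: strategy III with 1.7470.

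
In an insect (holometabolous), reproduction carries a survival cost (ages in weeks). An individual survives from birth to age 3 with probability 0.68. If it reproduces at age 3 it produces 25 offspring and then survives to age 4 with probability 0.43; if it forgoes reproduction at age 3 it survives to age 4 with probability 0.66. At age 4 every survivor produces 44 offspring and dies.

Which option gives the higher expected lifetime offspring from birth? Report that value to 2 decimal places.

29.87

breed at age 3: R₀ = 0.68 × (25 + 0.43 × 44) = 0.68 × 43.9200 = 29.8656
delay to age 4: R₀ = 0.68 × (0.66 × 44) = 0.68 × 29.0400 = 19.7472
Higher: breed at age 3 (29.8656).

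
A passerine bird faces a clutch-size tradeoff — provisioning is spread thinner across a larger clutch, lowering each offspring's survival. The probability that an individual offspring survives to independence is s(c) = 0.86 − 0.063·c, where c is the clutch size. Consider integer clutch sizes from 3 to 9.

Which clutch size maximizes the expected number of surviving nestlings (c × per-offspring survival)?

Expected surviving nestlings = c × s(c):
  c=3: 3 × 0.671 = 2.013
  c=4: 4 × 0.608 = 2.432
  c=5: 5 × 0.545 = 2.725
  c=6: 6 × 0.482 = 2.892
  c=7: 7 × 0.419 = 2.933
  c=8: 8 × 0.356 = 2.848
  c=9: 9 × 0.293 = 2.637
Maximum at c = 7 (2.933 surviving nestlings).

7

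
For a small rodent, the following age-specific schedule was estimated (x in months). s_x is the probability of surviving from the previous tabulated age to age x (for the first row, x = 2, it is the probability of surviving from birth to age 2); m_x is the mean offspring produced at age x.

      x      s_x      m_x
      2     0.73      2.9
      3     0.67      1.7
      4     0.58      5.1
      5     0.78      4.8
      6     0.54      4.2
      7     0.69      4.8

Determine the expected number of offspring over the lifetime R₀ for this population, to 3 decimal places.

6.355

Survivorship from birth: l_x = s_2·s_3·…·s_x.
  l_2 = 0.73000
  l_3 = 0.48910
  l_4 = 0.28368
  l_5 = 0.22127
  l_6 = 0.11949
  l_7 = 0.08244
R₀ = Σ l_x m_x:
  age 2: 0.73000 × 2.9 = 2.1170
  age 3: 0.48910 × 1.7 = 0.8315
  age 4: 0.28368 × 5.1 = 1.4468
  age 5: 0.22127 × 4.8 = 1.0621
  age 6: 0.11949 × 4.2 = 0.5019
  age 7: 0.08244 × 4.8 = 0.3957
R₀ = 2.1170 + 0.8315 + 1.4468 + 1.0621 + 0.5019 + 0.3957 = 6.3549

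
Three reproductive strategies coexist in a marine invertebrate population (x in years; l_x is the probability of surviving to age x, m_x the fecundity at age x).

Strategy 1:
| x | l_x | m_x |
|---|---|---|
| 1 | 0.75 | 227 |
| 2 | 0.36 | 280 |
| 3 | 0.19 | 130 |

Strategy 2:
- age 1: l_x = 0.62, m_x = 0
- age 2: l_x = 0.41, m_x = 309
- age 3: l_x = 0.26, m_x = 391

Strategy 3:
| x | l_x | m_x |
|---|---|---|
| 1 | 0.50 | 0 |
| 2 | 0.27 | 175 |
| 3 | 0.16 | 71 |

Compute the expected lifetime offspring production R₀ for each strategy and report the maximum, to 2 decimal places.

295.75

Strategy 1: R₀ = 0.75×227 + 0.36×280 + 0.19×130 = 295.7500
Strategy 2: R₀ = 0.62×0 + 0.41×309 + 0.26×391 = 228.3500
Strategy 3: R₀ = 0.50×0 + 0.27×175 + 0.16×71 = 58.6100
Highest R₀: strategy 1 with 295.7500.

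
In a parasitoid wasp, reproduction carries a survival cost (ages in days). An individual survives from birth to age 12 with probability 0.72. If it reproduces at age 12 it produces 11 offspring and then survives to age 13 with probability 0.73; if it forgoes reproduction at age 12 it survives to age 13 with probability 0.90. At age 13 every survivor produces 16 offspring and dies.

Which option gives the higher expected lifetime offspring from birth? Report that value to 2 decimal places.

breed at age 12: R₀ = 0.72 × (11 + 0.73 × 16) = 0.72 × 22.6800 = 16.3296
delay to age 13: R₀ = 0.72 × (0.90 × 16) = 0.72 × 14.4000 = 10.3680
Higher: breed at age 12 (16.3296).

16.33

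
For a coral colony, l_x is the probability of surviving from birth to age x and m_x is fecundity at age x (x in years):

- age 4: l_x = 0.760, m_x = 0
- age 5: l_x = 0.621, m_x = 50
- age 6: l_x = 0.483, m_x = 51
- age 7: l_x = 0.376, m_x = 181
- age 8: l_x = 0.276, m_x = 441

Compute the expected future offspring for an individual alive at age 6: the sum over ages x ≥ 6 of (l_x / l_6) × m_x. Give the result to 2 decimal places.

l_6 = 0.483. Conditional survival from age 6 to x is l_x / l_6.
  x=6: (0.483/0.483) × 51 = 51.0000
  x=7: (0.376/0.483) × 181 = 140.9027
  x=8: (0.276/0.483) × 441 = 252.0000
Sum = 51.0000 + 140.9027 + 252.0000 = 443.9027

443.90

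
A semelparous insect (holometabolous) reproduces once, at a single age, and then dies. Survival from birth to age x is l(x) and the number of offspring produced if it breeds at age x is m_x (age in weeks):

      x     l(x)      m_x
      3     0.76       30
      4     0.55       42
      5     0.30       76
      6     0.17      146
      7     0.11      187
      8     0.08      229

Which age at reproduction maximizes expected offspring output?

Expected offspring if breeding at age x = l(x) × m_x:
  age 3: 0.76 × 30 = 22.800
  age 4: 0.55 × 42 = 23.100
  age 5: 0.30 × 76 = 22.800
  age 6: 0.17 × 146 = 24.820
  age 7: 0.11 × 187 = 20.570
  age 8: 0.08 × 229 = 18.320
Maximum at age 6 (24.820).

6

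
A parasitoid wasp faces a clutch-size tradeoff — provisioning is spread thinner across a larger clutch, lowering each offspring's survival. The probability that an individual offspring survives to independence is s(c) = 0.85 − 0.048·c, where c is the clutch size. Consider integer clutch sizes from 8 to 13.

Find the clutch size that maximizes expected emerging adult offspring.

Expected emerging adult offspring = c × s(c):
  c=8: 8 × 0.466 = 3.728
  c=9: 9 × 0.418 = 3.762
  c=10: 10 × 0.370 = 3.700
  c=11: 11 × 0.322 = 3.542
  c=12: 12 × 0.274 = 3.288
  c=13: 13 × 0.226 = 2.938
Maximum at c = 9 (3.762 emerging adult offspring).

9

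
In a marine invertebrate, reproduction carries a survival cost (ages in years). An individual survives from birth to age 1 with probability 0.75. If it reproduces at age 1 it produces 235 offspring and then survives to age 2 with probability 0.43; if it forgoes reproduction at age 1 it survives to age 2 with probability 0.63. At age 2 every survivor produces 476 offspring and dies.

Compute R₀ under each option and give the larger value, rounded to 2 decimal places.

breed at age 1: R₀ = 0.75 × (235 + 0.43 × 476) = 0.75 × 439.6800 = 329.7600
delay to age 2: R₀ = 0.75 × (0.63 × 476) = 0.75 × 299.8800 = 224.9100
Higher: breed at age 1 (329.7600).

329.76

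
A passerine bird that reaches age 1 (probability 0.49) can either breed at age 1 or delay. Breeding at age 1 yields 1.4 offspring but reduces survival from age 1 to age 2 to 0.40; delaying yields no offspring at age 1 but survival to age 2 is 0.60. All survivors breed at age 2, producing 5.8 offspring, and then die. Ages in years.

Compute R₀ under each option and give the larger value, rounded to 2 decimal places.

1.82

breed at age 1: R₀ = 0.49 × (1.4 + 0.40 × 5.8) = 0.49 × 3.7200 = 1.8228
delay to age 2: R₀ = 0.49 × (0.60 × 5.8) = 0.49 × 3.4800 = 1.7052
Higher: breed at age 1 (1.8228).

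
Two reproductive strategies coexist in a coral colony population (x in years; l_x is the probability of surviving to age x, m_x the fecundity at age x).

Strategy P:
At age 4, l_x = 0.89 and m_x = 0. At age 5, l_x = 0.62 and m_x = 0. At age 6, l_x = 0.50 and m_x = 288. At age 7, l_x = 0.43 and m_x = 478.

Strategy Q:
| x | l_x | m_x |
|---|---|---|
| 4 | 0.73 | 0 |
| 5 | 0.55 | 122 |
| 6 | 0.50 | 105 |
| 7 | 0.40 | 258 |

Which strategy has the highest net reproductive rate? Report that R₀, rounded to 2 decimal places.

Strategy P: R₀ = 0.89×0 + 0.62×0 + 0.50×288 + 0.43×478 = 349.5400
Strategy Q: R₀ = 0.73×0 + 0.55×122 + 0.50×105 + 0.40×258 = 222.8000
Highest R₀: strategy P with 349.5400.

349.54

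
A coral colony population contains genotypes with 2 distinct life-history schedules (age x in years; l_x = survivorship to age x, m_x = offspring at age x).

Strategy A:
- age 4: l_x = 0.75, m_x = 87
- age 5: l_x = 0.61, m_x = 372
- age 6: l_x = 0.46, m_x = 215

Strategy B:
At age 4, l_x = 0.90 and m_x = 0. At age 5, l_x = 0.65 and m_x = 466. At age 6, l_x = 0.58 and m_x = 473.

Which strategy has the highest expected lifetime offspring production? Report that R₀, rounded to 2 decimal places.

577.24

Strategy A: R₀ = 0.75×87 + 0.61×372 + 0.46×215 = 391.0700
Strategy B: R₀ = 0.90×0 + 0.65×466 + 0.58×473 = 577.2400
Highest R₀: strategy B with 577.2400.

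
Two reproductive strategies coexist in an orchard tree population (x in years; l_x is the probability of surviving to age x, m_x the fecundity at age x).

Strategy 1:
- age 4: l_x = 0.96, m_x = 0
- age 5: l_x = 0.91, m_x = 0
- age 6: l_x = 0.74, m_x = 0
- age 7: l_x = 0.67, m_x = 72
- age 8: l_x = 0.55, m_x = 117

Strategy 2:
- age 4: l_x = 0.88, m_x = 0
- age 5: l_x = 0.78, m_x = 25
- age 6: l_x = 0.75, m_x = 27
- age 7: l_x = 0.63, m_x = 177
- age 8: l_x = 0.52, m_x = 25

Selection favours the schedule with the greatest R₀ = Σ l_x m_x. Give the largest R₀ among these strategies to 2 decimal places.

164.26

Strategy 1: R₀ = 0.96×0 + 0.91×0 + 0.74×0 + 0.67×72 + 0.55×117 = 112.5900
Strategy 2: R₀ = 0.88×0 + 0.78×25 + 0.75×27 + 0.63×177 + 0.52×25 = 164.2600
Highest R₀: strategy 2 with 164.2600.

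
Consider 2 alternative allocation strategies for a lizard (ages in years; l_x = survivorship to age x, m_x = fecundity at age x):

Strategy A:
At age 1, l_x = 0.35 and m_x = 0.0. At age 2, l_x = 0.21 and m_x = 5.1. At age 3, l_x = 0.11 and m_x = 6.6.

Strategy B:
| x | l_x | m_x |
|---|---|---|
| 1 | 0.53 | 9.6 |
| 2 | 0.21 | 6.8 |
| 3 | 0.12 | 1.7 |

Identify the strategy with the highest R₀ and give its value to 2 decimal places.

Strategy A: R₀ = 0.35×0.0 + 0.21×5.1 + 0.11×6.6 = 1.7970
Strategy B: R₀ = 0.53×9.6 + 0.21×6.8 + 0.12×1.7 = 6.7200
Highest R₀: strategy B with 6.7200.

6.72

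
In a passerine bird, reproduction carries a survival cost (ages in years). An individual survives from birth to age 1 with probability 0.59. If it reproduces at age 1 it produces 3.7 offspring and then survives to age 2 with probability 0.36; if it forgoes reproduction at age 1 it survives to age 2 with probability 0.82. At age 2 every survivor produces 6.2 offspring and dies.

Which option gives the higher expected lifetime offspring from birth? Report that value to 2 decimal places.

breed at age 1: R₀ = 0.59 × (3.7 + 0.36 × 6.2) = 0.59 × 5.9320 = 3.4999
delay to age 2: R₀ = 0.59 × (0.82 × 6.2) = 0.59 × 5.0840 = 2.9996
Higher: breed at age 1 (3.4999).

3.50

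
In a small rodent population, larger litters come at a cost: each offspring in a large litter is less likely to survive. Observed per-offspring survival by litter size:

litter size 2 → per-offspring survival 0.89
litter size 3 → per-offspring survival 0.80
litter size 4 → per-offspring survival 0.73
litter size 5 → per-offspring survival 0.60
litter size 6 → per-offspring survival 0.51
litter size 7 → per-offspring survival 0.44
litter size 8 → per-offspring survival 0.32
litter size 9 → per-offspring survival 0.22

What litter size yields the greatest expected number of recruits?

7

Expected recruits = c × s(c):
  c=2: 2 × 0.89 = 1.780
  c=3: 3 × 0.80 = 2.400
  c=4: 4 × 0.73 = 2.920
  c=5: 5 × 0.60 = 3.000
  c=6: 6 × 0.51 = 3.060
  c=7: 7 × 0.44 = 3.080
  c=8: 8 × 0.32 = 2.560
  c=9: 9 × 0.22 = 1.980
Maximum at c = 7 (3.080 recruits).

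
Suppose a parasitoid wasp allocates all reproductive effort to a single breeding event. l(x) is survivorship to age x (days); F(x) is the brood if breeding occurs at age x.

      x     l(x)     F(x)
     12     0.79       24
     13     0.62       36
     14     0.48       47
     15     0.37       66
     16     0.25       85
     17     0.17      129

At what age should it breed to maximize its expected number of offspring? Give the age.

Expected offspring if breeding at age x = l(x) × F(x):
  age 12: 0.79 × 24 = 18.960
  age 13: 0.62 × 36 = 22.320
  age 14: 0.48 × 47 = 22.560
  age 15: 0.37 × 66 = 24.420
  age 16: 0.25 × 85 = 21.250
  age 17: 0.17 × 129 = 21.930
Maximum at age 15 (24.420).

15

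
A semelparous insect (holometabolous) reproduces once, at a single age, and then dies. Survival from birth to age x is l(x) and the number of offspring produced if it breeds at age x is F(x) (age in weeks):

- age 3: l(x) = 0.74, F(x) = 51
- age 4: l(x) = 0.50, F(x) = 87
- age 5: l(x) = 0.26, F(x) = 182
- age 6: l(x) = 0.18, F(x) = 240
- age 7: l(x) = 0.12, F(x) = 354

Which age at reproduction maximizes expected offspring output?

Expected offspring if breeding at age x = l(x) × F(x):
  age 3: 0.74 × 51 = 37.740
  age 4: 0.50 × 87 = 43.500
  age 5: 0.26 × 182 = 47.320
  age 6: 0.18 × 240 = 43.200
  age 7: 0.12 × 354 = 42.480
Maximum at age 5 (47.320).

5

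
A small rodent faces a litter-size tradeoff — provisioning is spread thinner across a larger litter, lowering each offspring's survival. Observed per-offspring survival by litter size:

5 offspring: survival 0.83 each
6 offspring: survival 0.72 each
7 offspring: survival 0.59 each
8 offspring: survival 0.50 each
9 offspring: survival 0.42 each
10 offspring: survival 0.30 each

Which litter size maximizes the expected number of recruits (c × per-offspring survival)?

6

Expected recruits = c × s(c):
  c=5: 5 × 0.83 = 4.150
  c=6: 6 × 0.72 = 4.320
  c=7: 7 × 0.59 = 4.130
  c=8: 8 × 0.50 = 4.000
  c=9: 9 × 0.42 = 3.780
  c=10: 10 × 0.30 = 3.000
Maximum at c = 6 (4.320 recruits).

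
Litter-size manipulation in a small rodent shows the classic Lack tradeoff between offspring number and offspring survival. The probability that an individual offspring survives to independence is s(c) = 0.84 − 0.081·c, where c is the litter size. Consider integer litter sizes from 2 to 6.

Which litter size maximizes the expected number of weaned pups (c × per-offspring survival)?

Expected weaned pups = c × s(c):
  c=2: 2 × 0.678 = 1.356
  c=3: 3 × 0.597 = 1.791
  c=4: 4 × 0.516 = 2.064
  c=5: 5 × 0.435 = 2.175
  c=6: 6 × 0.354 = 2.124
Maximum at c = 5 (2.175 weaned pups).

5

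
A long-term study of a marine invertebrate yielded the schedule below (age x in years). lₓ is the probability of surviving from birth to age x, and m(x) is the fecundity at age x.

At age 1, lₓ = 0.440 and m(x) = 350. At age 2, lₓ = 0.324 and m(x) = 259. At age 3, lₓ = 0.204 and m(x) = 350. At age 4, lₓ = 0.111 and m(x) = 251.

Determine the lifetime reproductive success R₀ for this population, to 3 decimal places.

R₀ = Σ lₓ m(x):
  age 1: 0.440 × 350 = 154.0000
  age 2: 0.324 × 259 = 83.9160
  age 3: 0.204 × 350 = 71.4000
  age 4: 0.111 × 251 = 27.8610
R₀ = 154.0000 + 83.9160 + 71.4000 + 27.8610 = 337.1770

337.177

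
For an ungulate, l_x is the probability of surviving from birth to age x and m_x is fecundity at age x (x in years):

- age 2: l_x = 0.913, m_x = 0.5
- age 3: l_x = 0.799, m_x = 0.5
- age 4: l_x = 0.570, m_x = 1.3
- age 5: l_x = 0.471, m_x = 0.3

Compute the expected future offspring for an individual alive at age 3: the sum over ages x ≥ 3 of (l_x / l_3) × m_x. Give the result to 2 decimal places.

l_3 = 0.799. Conditional survival from age 3 to x is l_x / l_3.
  x=3: (0.799/0.799) × 0.5 = 0.5000
  x=4: (0.570/0.799) × 1.3 = 0.9274
  x=5: (0.471/0.799) × 0.3 = 0.1768
Sum = 0.5000 + 0.9274 + 0.1768 = 1.6043

1.60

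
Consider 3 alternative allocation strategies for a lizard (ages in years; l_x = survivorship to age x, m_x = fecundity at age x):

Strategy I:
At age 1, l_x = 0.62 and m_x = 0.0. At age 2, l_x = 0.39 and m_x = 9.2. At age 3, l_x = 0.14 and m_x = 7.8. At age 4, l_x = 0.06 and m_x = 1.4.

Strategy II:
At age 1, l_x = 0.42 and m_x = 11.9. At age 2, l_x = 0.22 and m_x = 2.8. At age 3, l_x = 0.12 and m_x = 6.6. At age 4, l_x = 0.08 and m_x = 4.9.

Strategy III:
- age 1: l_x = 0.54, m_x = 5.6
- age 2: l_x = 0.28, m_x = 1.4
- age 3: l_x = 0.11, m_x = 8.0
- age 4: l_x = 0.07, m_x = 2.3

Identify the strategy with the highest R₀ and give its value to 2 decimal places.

Strategy I: R₀ = 0.62×0.0 + 0.39×9.2 + 0.14×7.8 + 0.06×1.4 = 4.7640
Strategy II: R₀ = 0.42×11.9 + 0.22×2.8 + 0.12×6.6 + 0.08×4.9 = 6.7980
Strategy III: R₀ = 0.54×5.6 + 0.28×1.4 + 0.11×8.0 + 0.07×2.3 = 4.4570
Highest R₀: strategy II with 6.7980.

6.80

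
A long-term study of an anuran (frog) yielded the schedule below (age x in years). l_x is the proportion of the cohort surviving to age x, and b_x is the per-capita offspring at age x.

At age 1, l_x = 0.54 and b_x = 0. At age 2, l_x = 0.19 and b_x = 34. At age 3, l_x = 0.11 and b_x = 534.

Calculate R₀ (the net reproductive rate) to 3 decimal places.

R₀ = Σ l_x b_x:
  age 1: 0.54 × 0 = 0.0000
  age 2: 0.19 × 34 = 6.4600
  age 3: 0.11 × 534 = 58.7400
R₀ = 0.0000 + 6.4600 + 58.7400 = 65.2000

65.200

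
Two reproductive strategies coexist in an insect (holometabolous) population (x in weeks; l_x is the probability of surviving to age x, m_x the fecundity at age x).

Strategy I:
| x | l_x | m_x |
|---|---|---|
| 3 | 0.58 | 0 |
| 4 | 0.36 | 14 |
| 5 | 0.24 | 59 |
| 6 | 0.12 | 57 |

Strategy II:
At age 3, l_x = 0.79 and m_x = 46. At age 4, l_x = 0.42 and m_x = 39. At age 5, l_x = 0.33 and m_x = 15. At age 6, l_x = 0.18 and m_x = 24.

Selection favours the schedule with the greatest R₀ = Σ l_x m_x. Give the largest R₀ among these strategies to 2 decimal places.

61.99

Strategy I: R₀ = 0.58×0 + 0.36×14 + 0.24×59 + 0.12×57 = 26.0400
Strategy II: R₀ = 0.79×46 + 0.42×39 + 0.33×15 + 0.18×24 = 61.9900
Highest R₀: strategy II with 61.9900.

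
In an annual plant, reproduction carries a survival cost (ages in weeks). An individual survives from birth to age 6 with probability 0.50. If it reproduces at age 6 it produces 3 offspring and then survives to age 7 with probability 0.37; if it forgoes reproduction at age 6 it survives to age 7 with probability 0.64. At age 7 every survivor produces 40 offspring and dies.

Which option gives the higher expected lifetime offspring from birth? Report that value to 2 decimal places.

12.80

breed at age 6: R₀ = 0.50 × (3 + 0.37 × 40) = 0.50 × 17.8000 = 8.9000
delay to age 7: R₀ = 0.50 × (0.64 × 40) = 0.50 × 25.6000 = 12.8000
Higher: delay to age 7 (12.8000).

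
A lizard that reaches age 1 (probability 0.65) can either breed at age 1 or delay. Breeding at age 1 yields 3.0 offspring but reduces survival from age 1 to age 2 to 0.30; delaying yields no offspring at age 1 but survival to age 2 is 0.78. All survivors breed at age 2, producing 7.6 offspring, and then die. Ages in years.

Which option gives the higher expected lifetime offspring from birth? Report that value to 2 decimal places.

3.85

breed at age 1: R₀ = 0.65 × (3.0 + 0.30 × 7.6) = 0.65 × 5.2800 = 3.4320
delay to age 2: R₀ = 0.65 × (0.78 × 7.6) = 0.65 × 5.9280 = 3.8532
Higher: delay to age 2 (3.8532).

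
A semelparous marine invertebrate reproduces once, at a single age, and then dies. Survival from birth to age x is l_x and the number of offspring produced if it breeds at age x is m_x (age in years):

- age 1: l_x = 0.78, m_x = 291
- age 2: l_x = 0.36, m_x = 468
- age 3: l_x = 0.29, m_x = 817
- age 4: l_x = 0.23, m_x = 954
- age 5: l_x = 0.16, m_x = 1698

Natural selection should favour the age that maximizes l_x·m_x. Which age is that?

5

Expected offspring if breeding at age x = l_x × m_x:
  age 1: 0.78 × 291 = 226.980
  age 2: 0.36 × 468 = 168.480
  age 3: 0.29 × 817 = 236.930
  age 4: 0.23 × 954 = 219.420
  age 5: 0.16 × 1698 = 271.680
Maximum at age 5 (271.680).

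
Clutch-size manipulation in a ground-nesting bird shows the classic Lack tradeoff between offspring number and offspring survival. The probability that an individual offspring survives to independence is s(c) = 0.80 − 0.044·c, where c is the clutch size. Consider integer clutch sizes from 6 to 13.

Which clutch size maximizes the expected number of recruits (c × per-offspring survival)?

9

Expected recruits = c × s(c):
  c=6: 6 × 0.536 = 3.216
  c=7: 7 × 0.492 = 3.444
  c=8: 8 × 0.448 = 3.584
  c=9: 9 × 0.404 = 3.636
  c=10: 10 × 0.360 = 3.600
  c=11: 11 × 0.316 = 3.476
  c=12: 12 × 0.272 = 3.264
  c=13: 13 × 0.228 = 2.964
Maximum at c = 9 (3.636 recruits).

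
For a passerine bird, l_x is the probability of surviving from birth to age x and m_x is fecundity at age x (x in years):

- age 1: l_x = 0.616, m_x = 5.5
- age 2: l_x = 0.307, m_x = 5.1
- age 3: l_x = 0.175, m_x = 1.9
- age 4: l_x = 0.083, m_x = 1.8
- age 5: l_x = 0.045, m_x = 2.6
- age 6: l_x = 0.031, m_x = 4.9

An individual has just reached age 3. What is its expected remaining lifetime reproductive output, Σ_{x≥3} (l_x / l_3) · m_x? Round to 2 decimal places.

l_3 = 0.175. Conditional survival from age 3 to x is l_x / l_3.
  x=3: (0.175/0.175) × 1.9 = 1.9000
  x=4: (0.083/0.175) × 1.8 = 0.8537
  x=5: (0.045/0.175) × 2.6 = 0.6686
  x=6: (0.031/0.175) × 4.9 = 0.8680
Sum = 1.9000 + 0.8537 + 0.6686 + 0.8680 = 4.2903

4.29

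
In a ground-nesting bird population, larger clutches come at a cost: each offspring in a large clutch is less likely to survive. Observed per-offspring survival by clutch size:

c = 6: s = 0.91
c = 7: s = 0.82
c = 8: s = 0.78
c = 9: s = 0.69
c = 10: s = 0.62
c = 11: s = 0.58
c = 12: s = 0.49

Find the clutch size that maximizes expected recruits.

11

Expected recruits = c × s(c):
  c=6: 6 × 0.91 = 5.460
  c=7: 7 × 0.82 = 5.740
  c=8: 8 × 0.78 = 6.240
  c=9: 9 × 0.69 = 6.210
  c=10: 10 × 0.62 = 6.200
  c=11: 11 × 0.58 = 6.380
  c=12: 12 × 0.49 = 5.880
Maximum at c = 11 (6.380 recruits).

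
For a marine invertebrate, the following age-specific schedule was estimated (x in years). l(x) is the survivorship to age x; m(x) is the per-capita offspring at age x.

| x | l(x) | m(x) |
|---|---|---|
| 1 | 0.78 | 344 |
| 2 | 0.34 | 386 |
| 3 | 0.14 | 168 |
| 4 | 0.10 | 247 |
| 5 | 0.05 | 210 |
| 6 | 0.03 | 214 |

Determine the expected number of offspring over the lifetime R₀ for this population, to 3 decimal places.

R₀ = Σ l(x) m(x):
  age 1: 0.78 × 344 = 268.3200
  age 2: 0.34 × 386 = 131.2400
  age 3: 0.14 × 168 = 23.5200
  age 4: 0.10 × 247 = 24.7000
  age 5: 0.05 × 210 = 10.5000
  age 6: 0.03 × 214 = 6.4200
R₀ = 268.3200 + 131.2400 + 23.5200 + 24.7000 + 10.5000 + 6.4200 = 464.7000

464.700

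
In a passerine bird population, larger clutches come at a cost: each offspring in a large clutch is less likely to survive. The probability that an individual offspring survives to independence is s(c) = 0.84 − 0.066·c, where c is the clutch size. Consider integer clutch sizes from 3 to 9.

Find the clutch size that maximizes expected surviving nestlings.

Expected surviving nestlings = c × s(c):
  c=3: 3 × 0.642 = 1.926
  c=4: 4 × 0.576 = 2.304
  c=5: 5 × 0.510 = 2.550
  c=6: 6 × 0.444 = 2.664
  c=7: 7 × 0.378 = 2.646
  c=8: 8 × 0.312 = 2.496
  c=9: 9 × 0.246 = 2.214
Maximum at c = 6 (2.664 surviving nestlings).

6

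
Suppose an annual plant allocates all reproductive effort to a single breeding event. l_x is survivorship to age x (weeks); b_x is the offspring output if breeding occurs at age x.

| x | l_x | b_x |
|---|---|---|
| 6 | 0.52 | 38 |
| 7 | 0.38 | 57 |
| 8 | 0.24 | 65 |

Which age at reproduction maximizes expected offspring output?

Expected offspring if breeding at age x = l_x × b_x:
  age 6: 0.52 × 38 = 19.760
  age 7: 0.38 × 57 = 21.660
  age 8: 0.24 × 65 = 15.600
Maximum at age 7 (21.660).

7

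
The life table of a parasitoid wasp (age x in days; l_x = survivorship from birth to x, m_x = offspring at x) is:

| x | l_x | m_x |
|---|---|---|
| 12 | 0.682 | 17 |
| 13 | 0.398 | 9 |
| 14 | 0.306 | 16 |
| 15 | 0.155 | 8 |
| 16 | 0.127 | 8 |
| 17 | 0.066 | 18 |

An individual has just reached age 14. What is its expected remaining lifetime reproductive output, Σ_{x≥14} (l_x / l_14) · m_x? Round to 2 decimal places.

27.25

l_14 = 0.306. Conditional survival from age 14 to x is l_x / l_14.
  x=14: (0.306/0.306) × 16 = 16.0000
  x=15: (0.155/0.306) × 8 = 4.0523
  x=16: (0.127/0.306) × 8 = 3.3203
  x=17: (0.066/0.306) × 18 = 3.8824
Sum = 16.0000 + 4.0523 + 3.3203 + 3.8824 = 27.2549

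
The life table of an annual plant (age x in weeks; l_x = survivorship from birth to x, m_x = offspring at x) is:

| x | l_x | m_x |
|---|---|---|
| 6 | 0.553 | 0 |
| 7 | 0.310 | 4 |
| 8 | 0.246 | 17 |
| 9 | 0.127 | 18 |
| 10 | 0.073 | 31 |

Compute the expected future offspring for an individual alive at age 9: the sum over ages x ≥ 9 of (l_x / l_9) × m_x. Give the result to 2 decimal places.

35.82

l_9 = 0.127. Conditional survival from age 9 to x is l_x / l_9.
  x=9: (0.127/0.127) × 18 = 18.0000
  x=10: (0.073/0.127) × 31 = 17.8189
Sum = 18.0000 + 17.8189 = 35.8189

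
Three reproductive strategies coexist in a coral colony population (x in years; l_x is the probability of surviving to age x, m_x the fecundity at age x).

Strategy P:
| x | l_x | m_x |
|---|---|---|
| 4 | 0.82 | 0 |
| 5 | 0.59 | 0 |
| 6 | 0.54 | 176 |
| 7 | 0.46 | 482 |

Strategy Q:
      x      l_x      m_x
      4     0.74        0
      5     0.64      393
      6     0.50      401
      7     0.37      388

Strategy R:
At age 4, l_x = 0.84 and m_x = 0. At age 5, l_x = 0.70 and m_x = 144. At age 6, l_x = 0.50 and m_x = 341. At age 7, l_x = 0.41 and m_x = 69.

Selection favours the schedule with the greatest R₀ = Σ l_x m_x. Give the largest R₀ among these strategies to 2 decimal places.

Strategy P: R₀ = 0.82×0 + 0.59×0 + 0.54×176 + 0.46×482 = 316.7600
Strategy Q: R₀ = 0.74×0 + 0.64×393 + 0.50×401 + 0.37×388 = 595.5800
Strategy R: R₀ = 0.84×0 + 0.70×144 + 0.50×341 + 0.41×69 = 299.5900
Highest R₀: strategy Q with 595.5800.

595.58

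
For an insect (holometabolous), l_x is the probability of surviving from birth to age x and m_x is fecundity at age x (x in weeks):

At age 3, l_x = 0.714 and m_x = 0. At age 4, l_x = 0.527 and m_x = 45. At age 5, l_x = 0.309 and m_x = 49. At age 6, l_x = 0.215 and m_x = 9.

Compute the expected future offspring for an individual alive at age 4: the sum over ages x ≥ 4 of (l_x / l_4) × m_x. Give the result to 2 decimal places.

l_4 = 0.527. Conditional survival from age 4 to x is l_x / l_4.
  x=4: (0.527/0.527) × 45 = 45.0000
  x=5: (0.309/0.527) × 49 = 28.7306
  x=6: (0.215/0.527) × 9 = 3.6717
Sum = 45.0000 + 28.7306 + 3.6717 = 77.4023

77.40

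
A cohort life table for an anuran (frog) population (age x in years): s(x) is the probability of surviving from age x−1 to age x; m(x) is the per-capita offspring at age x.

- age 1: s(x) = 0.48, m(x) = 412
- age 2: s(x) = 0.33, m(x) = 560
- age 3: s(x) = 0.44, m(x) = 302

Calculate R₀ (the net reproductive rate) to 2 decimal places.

Survivorship from birth: l_x = s_1·s_2·…·s_x.
  l_1 = 0.48000
  l_2 = 0.15840
  l_3 = 0.06970
R₀ = Σ l_x m(x):
  age 1: 0.48000 × 412 = 197.7600
  age 2: 0.15840 × 560 = 88.7040
  age 3: 0.06970 × 302 = 21.0494
R₀ = 197.7600 + 88.7040 + 21.0494 = 307.5134

307.51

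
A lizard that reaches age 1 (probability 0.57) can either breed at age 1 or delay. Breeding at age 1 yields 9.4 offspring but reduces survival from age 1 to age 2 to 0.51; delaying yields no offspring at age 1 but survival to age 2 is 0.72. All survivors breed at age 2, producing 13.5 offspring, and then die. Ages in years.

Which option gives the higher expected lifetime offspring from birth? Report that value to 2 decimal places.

breed at age 1: R₀ = 0.57 × (9.4 + 0.51 × 13.5) = 0.57 × 16.2850 = 9.2824
delay to age 2: R₀ = 0.57 × (0.72 × 13.5) = 0.57 × 9.7200 = 5.5404
Higher: breed at age 1 (9.2824).

9.28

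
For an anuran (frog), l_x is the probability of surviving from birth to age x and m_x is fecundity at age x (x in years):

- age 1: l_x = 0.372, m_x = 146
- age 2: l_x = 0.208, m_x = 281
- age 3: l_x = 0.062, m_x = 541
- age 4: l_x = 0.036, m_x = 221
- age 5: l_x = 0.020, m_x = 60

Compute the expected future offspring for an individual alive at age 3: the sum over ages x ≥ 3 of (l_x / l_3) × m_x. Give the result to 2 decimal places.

688.68

l_3 = 0.062. Conditional survival from age 3 to x is l_x / l_3.
  x=3: (0.062/0.062) × 541 = 541.0000
  x=4: (0.036/0.062) × 221 = 128.3226
  x=5: (0.020/0.062) × 60 = 19.3548
Sum = 541.0000 + 128.3226 + 19.3548 = 688.6774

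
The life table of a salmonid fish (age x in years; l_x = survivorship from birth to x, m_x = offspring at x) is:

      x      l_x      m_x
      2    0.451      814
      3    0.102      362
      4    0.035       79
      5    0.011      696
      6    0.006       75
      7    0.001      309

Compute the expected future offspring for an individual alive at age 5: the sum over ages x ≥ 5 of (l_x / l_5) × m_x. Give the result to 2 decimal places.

765.00

l_5 = 0.011. Conditional survival from age 5 to x is l_x / l_5.
  x=5: (0.011/0.011) × 696 = 696.0000
  x=6: (0.006/0.011) × 75 = 40.9091
  x=7: (0.001/0.011) × 309 = 28.0909
Sum = 696.0000 + 40.9091 + 28.0909 = 765.0000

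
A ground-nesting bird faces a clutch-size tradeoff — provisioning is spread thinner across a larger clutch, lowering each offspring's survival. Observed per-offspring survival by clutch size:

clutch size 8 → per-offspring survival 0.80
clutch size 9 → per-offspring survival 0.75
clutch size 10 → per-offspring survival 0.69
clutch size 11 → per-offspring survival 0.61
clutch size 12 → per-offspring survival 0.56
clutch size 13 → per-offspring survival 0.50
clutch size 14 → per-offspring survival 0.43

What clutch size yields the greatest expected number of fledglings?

Expected fledglings = c × s(c):
  c=8: 8 × 0.80 = 6.400
  c=9: 9 × 0.75 = 6.750
  c=10: 10 × 0.69 = 6.900
  c=11: 11 × 0.61 = 6.710
  c=12: 12 × 0.56 = 6.720
  c=13: 13 × 0.50 = 6.500
  c=14: 14 × 0.43 = 6.020
Maximum at c = 10 (6.900 fledglings).

10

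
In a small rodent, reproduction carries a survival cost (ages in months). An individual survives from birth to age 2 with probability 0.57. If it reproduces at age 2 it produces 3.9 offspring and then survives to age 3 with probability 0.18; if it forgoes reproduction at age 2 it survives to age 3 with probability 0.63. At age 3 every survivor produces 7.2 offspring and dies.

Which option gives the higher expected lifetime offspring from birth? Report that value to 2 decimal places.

2.96

breed at age 2: R₀ = 0.57 × (3.9 + 0.18 × 7.2) = 0.57 × 5.1960 = 2.9617
delay to age 3: R₀ = 0.57 × (0.63 × 7.2) = 0.57 × 4.5360 = 2.5855
Higher: breed at age 2 (2.9617).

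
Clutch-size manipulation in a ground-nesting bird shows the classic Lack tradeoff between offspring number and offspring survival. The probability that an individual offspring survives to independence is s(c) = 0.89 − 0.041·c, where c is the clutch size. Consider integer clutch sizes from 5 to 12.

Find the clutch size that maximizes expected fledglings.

11

Expected fledglings = c × s(c):
  c=5: 5 × 0.685 = 3.425
  c=6: 6 × 0.644 = 3.864
  c=7: 7 × 0.603 = 4.221
  c=8: 8 × 0.562 = 4.496
  c=9: 9 × 0.521 = 4.689
  c=10: 10 × 0.480 = 4.800
  c=11: 11 × 0.439 = 4.829
  c=12: 12 × 0.398 = 4.776
Maximum at c = 11 (4.829 fledglings).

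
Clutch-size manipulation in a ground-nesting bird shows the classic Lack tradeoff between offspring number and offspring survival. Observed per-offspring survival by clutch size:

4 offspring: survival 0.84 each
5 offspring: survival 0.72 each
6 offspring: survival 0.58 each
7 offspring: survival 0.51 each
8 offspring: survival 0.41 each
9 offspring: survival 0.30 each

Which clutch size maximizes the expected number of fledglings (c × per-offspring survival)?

Expected fledglings = c × s(c):
  c=4: 4 × 0.84 = 3.360
  c=5: 5 × 0.72 = 3.600
  c=6: 6 × 0.58 = 3.480
  c=7: 7 × 0.51 = 3.570
  c=8: 8 × 0.41 = 3.280
  c=9: 9 × 0.30 = 2.700
Maximum at c = 5 (3.600 fledglings).

5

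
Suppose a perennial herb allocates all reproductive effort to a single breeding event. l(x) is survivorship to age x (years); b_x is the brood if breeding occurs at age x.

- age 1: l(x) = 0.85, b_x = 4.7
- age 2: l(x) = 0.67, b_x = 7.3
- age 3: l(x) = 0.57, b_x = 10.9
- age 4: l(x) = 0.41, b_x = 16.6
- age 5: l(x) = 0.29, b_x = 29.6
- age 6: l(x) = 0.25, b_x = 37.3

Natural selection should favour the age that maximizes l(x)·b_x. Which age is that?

Expected offspring if breeding at age x = l(x) × b_x:
  age 1: 0.85 × 4.7 = 3.995
  age 2: 0.67 × 7.3 = 4.891
  age 3: 0.57 × 10.9 = 6.213
  age 4: 0.41 × 16.6 = 6.806
  age 5: 0.29 × 29.6 = 8.584
  age 6: 0.25 × 37.3 = 9.325
Maximum at age 6 (9.325).

6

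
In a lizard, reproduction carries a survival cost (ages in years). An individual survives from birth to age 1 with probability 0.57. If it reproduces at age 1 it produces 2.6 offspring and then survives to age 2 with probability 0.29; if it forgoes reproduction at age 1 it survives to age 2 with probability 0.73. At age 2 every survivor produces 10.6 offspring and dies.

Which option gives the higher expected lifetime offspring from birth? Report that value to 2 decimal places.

breed at age 1: R₀ = 0.57 × (2.6 + 0.29 × 10.6) = 0.57 × 5.6740 = 3.2342
delay to age 2: R₀ = 0.57 × (0.73 × 10.6) = 0.57 × 7.7380 = 4.4107
Higher: delay to age 2 (4.4107).

4.41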